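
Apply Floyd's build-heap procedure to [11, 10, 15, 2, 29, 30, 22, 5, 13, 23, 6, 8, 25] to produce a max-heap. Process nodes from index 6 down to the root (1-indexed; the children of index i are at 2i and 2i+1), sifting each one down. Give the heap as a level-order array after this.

[30, 29, 25, 13, 23, 15, 22, 5, 2, 10, 6, 8, 11]

sift down from index 6: already satisfies heap property
sift down from index 5: already satisfies heap property
sift down from index 4:
  2 vs larger child 13 at index 9, swap → [11, 10, 15, 13, 29, 30, 22, 5, 2, 23, 6, 8, 25]
sift down from index 3:
  15 vs larger child 30 at index 6, swap → [11, 10, 30, 13, 29, 15, 22, 5, 2, 23, 6, 8, 25]
  15 vs larger child 25 at index 13, swap → [11, 10, 30, 13, 29, 25, 22, 5, 2, 23, 6, 8, 15]
sift down from index 2:
  10 vs larger child 29 at index 5, swap → [11, 29, 30, 13, 10, 25, 22, 5, 2, 23, 6, 8, 15]
  10 vs larger child 23 at index 10, swap → [11, 29, 30, 13, 23, 25, 22, 5, 2, 10, 6, 8, 15]
sift down from index 1:
  11 vs larger child 30 at index 3, swap → [30, 29, 11, 13, 23, 25, 22, 5, 2, 10, 6, 8, 15]
  11 vs larger child 25 at index 6, swap → [30, 29, 25, 13, 23, 11, 22, 5, 2, 10, 6, 8, 15]
  11 vs larger child 15 at index 13, swap → [30, 29, 25, 13, 23, 15, 22, 5, 2, 10, 6, 8, 11]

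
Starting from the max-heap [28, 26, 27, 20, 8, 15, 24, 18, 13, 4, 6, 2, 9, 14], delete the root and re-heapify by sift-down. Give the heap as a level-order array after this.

remove root 28; move last element 14 to root → [14, 26, 27, 20, 8, 15, 24, 18, 13, 4, 6, 2, 9]
14 vs larger child 27 at index 2, swap → [27, 26, 14, 20, 8, 15, 24, 18, 13, 4, 6, 2, 9]
14 vs larger child 24 at index 6, swap → [27, 26, 24, 20, 8, 15, 14, 18, 13, 4, 6, 2, 9]

[27, 26, 24, 20, 8, 15, 14, 18, 13, 4, 6, 2, 9]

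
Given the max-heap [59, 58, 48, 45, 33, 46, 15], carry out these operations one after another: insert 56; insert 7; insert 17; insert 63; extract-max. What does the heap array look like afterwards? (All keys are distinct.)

insert 56:
  append 56 at index 7 → [59, 58, 48, 45, 33, 46, 15, 56]
  56 > parent 45 at index 3, swap → [59, 58, 48, 56, 33, 46, 15, 45]
insert 7:
  append 7 at index 8 → [59, 58, 48, 56, 33, 46, 15, 45, 7] (no swap needed)
insert 17:
  append 17 at index 9 → [59, 58, 48, 56, 33, 46, 15, 45, 7, 17] (no swap needed)
insert 63:
  append 63 at index 10 → [59, 58, 48, 56, 33, 46, 15, 45, 7, 17, 63]
  63 > parent 33 at index 4, swap → [59, 58, 48, 56, 63, 46, 15, 45, 7, 17, 33]
  63 > parent 58 at index 1, swap → [59, 63, 48, 56, 58, 46, 15, 45, 7, 17, 33]
  63 > parent 59 at index 0, swap → [63, 59, 48, 56, 58, 46, 15, 45, 7, 17, 33]
extract-max → returns 63:
  remove root 63; move last element 33 to root → [33, 59, 48, 56, 58, 46, 15, 45, 7, 17]
  33 vs larger child 59 at index 1, swap → [59, 33, 48, 56, 58, 46, 15, 45, 7, 17]
  33 vs larger child 58 at index 4, swap → [59, 58, 48, 56, 33, 46, 15, 45, 7, 17]

[59, 58, 48, 56, 33, 46, 15, 45, 7, 17]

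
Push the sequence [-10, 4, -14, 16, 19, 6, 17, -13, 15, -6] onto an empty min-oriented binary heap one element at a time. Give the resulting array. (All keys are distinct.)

[-14, -13, -10, 4, -6, 6, 17, 16, 15, 19]

Insert -10:
  append -10 at index 0 → [-10] (no swap needed)
Insert 4:
  append 4 at index 1 → [-10, 4] (no swap needed)
Insert -14:
  append -14 at index 2 → [-10, 4, -14]
  -14 < parent -10 at index 0, swap → [-14, 4, -10]
Insert 16:
  append 16 at index 3 → [-14, 4, -10, 16] (no swap needed)
Insert 19:
  append 19 at index 4 → [-14, 4, -10, 16, 19] (no swap needed)
Insert 6:
  append 6 at index 5 → [-14, 4, -10, 16, 19, 6] (no swap needed)
Insert 17:
  append 17 at index 6 → [-14, 4, -10, 16, 19, 6, 17] (no swap needed)
Insert -13:
  append -13 at index 7 → [-14, 4, -10, 16, 19, 6, 17, -13]
  -13 < parent 16 at index 3, swap → [-14, 4, -10, -13, 19, 6, 17, 16]
  -13 < parent 4 at index 1, swap → [-14, -13, -10, 4, 19, 6, 17, 16]
Insert 15:
  append 15 at index 8 → [-14, -13, -10, 4, 19, 6, 17, 16, 15] (no swap needed)
Insert -6:
  append -6 at index 9 → [-14, -13, -10, 4, 19, 6, 17, 16, 15, -6]
  -6 < parent 19 at index 4, swap → [-14, -13, -10, 4, -6, 6, 17, 16, 15, 19]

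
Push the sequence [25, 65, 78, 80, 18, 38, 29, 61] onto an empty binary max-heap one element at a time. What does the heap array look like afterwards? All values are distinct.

[80, 78, 65, 61, 18, 38, 29, 25]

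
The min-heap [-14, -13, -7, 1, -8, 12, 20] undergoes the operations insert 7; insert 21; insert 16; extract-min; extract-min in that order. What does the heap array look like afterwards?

[-8, 1, -7, 7, 16, 12, 20, 21]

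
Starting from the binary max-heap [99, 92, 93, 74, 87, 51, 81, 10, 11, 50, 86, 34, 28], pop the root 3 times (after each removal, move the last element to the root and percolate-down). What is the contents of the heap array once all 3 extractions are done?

extract-max #1 returns 99:
  remove root 99; move last element 28 to root → [28, 92, 93, 74, 87, 51, 81, 10, 11, 50, 86, 34]
  28 vs larger child 93 at index 2, swap → [93, 92, 28, 74, 87, 51, 81, 10, 11, 50, 86, 34]
  28 vs larger child 81 at index 6, swap → [93, 92, 81, 74, 87, 51, 28, 10, 11, 50, 86, 34]
extract-max #2 returns 93:
  remove root 93; move last element 34 to root → [34, 92, 81, 74, 87, 51, 28, 10, 11, 50, 86]
  34 vs larger child 92 at index 1, swap → [92, 34, 81, 74, 87, 51, 28, 10, 11, 50, 86]
  34 vs larger child 87 at index 4, swap → [92, 87, 81, 74, 34, 51, 28, 10, 11, 50, 86]
  34 vs larger child 86 at index 10, swap → [92, 87, 81, 74, 86, 51, 28, 10, 11, 50, 34]
extract-max #3 returns 92:
  remove root 92; move last element 34 to root → [34, 87, 81, 74, 86, 51, 28, 10, 11, 50]
  34 vs larger child 87 at index 1, swap → [87, 34, 81, 74, 86, 51, 28, 10, 11, 50]
  34 vs larger child 86 at index 4, swap → [87, 86, 81, 74, 34, 51, 28, 10, 11, 50]
  34 vs only child 50 at index 9, swap → [87, 86, 81, 74, 50, 51, 28, 10, 11, 34]

[87, 86, 81, 74, 50, 51, 28, 10, 11, 34]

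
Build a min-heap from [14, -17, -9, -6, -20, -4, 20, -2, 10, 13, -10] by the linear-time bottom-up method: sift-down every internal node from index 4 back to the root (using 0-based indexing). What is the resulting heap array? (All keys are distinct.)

sift down from index 4: already satisfies heap property
sift down from index 3: already satisfies heap property
sift down from index 2: already satisfies heap property
sift down from index 1:
  -17 vs smaller child -20 at index 4, swap → [14, -20, -9, -6, -17, -4, 20, -2, 10, 13, -10]
sift down from index 0:
  14 vs smaller child -20 at index 1, swap → [-20, 14, -9, -6, -17, -4, 20, -2, 10, 13, -10]
  14 vs smaller child -17 at index 4, swap → [-20, -17, -9, -6, 14, -4, 20, -2, 10, 13, -10]
  14 vs smaller child -10 at index 10, swap → [-20, -17, -9, -6, -10, -4, 20, -2, 10, 13, 14]

[-20, -17, -9, -6, -10, -4, 20, -2, 10, 13, 14]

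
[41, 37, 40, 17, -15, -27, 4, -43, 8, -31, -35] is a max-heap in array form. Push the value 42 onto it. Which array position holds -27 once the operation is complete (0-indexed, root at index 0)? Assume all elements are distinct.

11

append 42 at index 11 → [41, 37, 40, 17, -15, -27, 4, -43, 8, -31, -35, 42]
42 > parent -27 at index 5, swap → [41, 37, 40, 17, -15, 42, 4, -43, 8, -31, -35, -27]
42 > parent 40 at index 2, swap → [41, 37, 42, 17, -15, 40, 4, -43, 8, -31, -35, -27]
42 > parent 41 at index 0, swap → [42, 37, 41, 17, -15, 40, 4, -43, 8, -31, -35, -27]
resulting array: [42, 37, 41, 17, -15, 40, 4, -43, 8, -31, -35, -27]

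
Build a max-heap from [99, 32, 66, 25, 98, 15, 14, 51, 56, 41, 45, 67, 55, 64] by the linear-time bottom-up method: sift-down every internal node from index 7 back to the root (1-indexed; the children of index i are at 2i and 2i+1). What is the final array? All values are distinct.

[99, 98, 67, 56, 45, 66, 64, 51, 25, 41, 32, 15, 55, 14]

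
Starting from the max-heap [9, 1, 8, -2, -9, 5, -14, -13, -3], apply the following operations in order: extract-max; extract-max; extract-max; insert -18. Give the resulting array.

extract-max → returns 9:
  remove root 9; move last element -3 to root → [-3, 1, 8, -2, -9, 5, -14, -13]
  -3 vs larger child 8 at index 2, swap → [8, 1, -3, -2, -9, 5, -14, -13]
  -3 vs larger child 5 at index 5, swap → [8, 1, 5, -2, -9, -3, -14, -13]
extract-max → returns 8:
  remove root 8; move last element -13 to root → [-13, 1, 5, -2, -9, -3, -14]
  -13 vs larger child 5 at index 2, swap → [5, 1, -13, -2, -9, -3, -14]
  -13 vs larger child -3 at index 5, swap → [5, 1, -3, -2, -9, -13, -14]
extract-max → returns 5:
  remove root 5; move last element -14 to root → [-14, 1, -3, -2, -9, -13]
  -14 vs larger child 1 at index 1, swap → [1, -14, -3, -2, -9, -13]
  -14 vs larger child -2 at index 3, swap → [1, -2, -3, -14, -9, -13]
insert -18:
  append -18 at index 6 → [1, -2, -3, -14, -9, -13, -18] (no swap needed)

[1, -2, -3, -14, -9, -13, -18]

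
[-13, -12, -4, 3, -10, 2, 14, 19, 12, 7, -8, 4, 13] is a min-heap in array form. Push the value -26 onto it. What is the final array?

[-26, -12, -13, 3, -10, 2, -4, 19, 12, 7, -8, 4, 13, 14]

append -26 at index 13 → [-13, -12, -4, 3, -10, 2, 14, 19, 12, 7, -8, 4, 13, -26]
-26 < parent 14 at index 6, swap → [-13, -12, -4, 3, -10, 2, -26, 19, 12, 7, -8, 4, 13, 14]
-26 < parent -4 at index 2, swap → [-13, -12, -26, 3, -10, 2, -4, 19, 12, 7, -8, 4, 13, 14]
-26 < parent -13 at index 0, swap → [-26, -12, -13, 3, -10, 2, -4, 19, 12, 7, -8, 4, 13, 14]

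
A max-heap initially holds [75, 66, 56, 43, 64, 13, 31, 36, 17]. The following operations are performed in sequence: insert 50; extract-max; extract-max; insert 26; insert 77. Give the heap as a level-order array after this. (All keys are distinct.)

[77, 64, 56, 43, 50, 13, 31, 36, 26, 17]

insert 50:
  append 50 at index 9 → [75, 66, 56, 43, 64, 13, 31, 36, 17, 50] (no swap needed)
extract-max → returns 75:
  remove root 75; move last element 50 to root → [50, 66, 56, 43, 64, 13, 31, 36, 17]
  50 vs larger child 66 at index 1, swap → [66, 50, 56, 43, 64, 13, 31, 36, 17]
  50 vs larger child 64 at index 4, swap → [66, 64, 56, 43, 50, 13, 31, 36, 17]
extract-max → returns 66:
  remove root 66; move last element 17 to root → [17, 64, 56, 43, 50, 13, 31, 36]
  17 vs larger child 64 at index 1, swap → [64, 17, 56, 43, 50, 13, 31, 36]
  17 vs larger child 50 at index 4, swap → [64, 50, 56, 43, 17, 13, 31, 36]
insert 26:
  append 26 at index 8 → [64, 50, 56, 43, 17, 13, 31, 36, 26] (no swap needed)
insert 77:
  append 77 at index 9 → [64, 50, 56, 43, 17, 13, 31, 36, 26, 77]
  77 > parent 17 at index 4, swap → [64, 50, 56, 43, 77, 13, 31, 36, 26, 17]
  77 > parent 50 at index 1, swap → [64, 77, 56, 43, 50, 13, 31, 36, 26, 17]
  77 > parent 64 at index 0, swap → [77, 64, 56, 43, 50, 13, 31, 36, 26, 17]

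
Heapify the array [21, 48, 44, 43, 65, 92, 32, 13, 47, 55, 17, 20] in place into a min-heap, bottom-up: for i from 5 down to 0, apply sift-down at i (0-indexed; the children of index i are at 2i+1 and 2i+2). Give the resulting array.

[13, 17, 20, 43, 21, 44, 32, 48, 47, 55, 65, 92]

sift down from index 5:
  92 vs only child 20 at index 11, swap → [21, 48, 44, 43, 65, 20, 32, 13, 47, 55, 17, 92]
sift down from index 4:
  65 vs smaller child 17 at index 10, swap → [21, 48, 44, 43, 17, 20, 32, 13, 47, 55, 65, 92]
sift down from index 3:
  43 vs smaller child 13 at index 7, swap → [21, 48, 44, 13, 17, 20, 32, 43, 47, 55, 65, 92]
sift down from index 2:
  44 vs smaller child 20 at index 5, swap → [21, 48, 20, 13, 17, 44, 32, 43, 47, 55, 65, 92]
sift down from index 1:
  48 vs smaller child 13 at index 3, swap → [21, 13, 20, 48, 17, 44, 32, 43, 47, 55, 65, 92]
  48 vs smaller child 43 at index 7, swap → [21, 13, 20, 43, 17, 44, 32, 48, 47, 55, 65, 92]
sift down from index 0:
  21 vs smaller child 13 at index 1, swap → [13, 21, 20, 43, 17, 44, 32, 48, 47, 55, 65, 92]
  21 vs smaller child 17 at index 4, swap → [13, 17, 20, 43, 21, 44, 32, 48, 47, 55, 65, 92]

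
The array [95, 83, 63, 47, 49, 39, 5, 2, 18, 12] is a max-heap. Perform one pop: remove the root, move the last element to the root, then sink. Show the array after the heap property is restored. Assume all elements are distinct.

[83, 49, 63, 47, 12, 39, 5, 2, 18]

remove root 95; move last element 12 to root → [12, 83, 63, 47, 49, 39, 5, 2, 18]
12 vs larger child 83 at index 1, swap → [83, 12, 63, 47, 49, 39, 5, 2, 18]
12 vs larger child 49 at index 4, swap → [83, 49, 63, 47, 12, 39, 5, 2, 18]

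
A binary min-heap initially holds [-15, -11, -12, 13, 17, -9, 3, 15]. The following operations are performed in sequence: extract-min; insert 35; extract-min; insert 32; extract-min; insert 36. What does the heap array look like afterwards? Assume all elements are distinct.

[-9, 13, 3, 32, 17, 15, 35, 36]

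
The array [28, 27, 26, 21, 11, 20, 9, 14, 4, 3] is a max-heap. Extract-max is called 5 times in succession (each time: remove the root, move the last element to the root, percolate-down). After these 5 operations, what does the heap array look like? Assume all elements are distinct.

[14, 11, 9, 3, 4]

extract-max #1 returns 28:
  remove root 28; move last element 3 to root → [3, 27, 26, 21, 11, 20, 9, 14, 4]
  3 vs larger child 27 at index 1, swap → [27, 3, 26, 21, 11, 20, 9, 14, 4]
  3 vs larger child 21 at index 3, swap → [27, 21, 26, 3, 11, 20, 9, 14, 4]
  3 vs larger child 14 at index 7, swap → [27, 21, 26, 14, 11, 20, 9, 3, 4]
extract-max #2 returns 27:
  remove root 27; move last element 4 to root → [4, 21, 26, 14, 11, 20, 9, 3]
  4 vs larger child 26 at index 2, swap → [26, 21, 4, 14, 11, 20, 9, 3]
  4 vs larger child 20 at index 5, swap → [26, 21, 20, 14, 11, 4, 9, 3]
extract-max #3 returns 26:
  remove root 26; move last element 3 to root → [3, 21, 20, 14, 11, 4, 9]
  3 vs larger child 21 at index 1, swap → [21, 3, 20, 14, 11, 4, 9]
  3 vs larger child 14 at index 3, swap → [21, 14, 20, 3, 11, 4, 9]
extract-max #4 returns 21:
  remove root 21; move last element 9 to root → [9, 14, 20, 3, 11, 4]
  9 vs larger child 20 at index 2, swap → [20, 14, 9, 3, 11, 4]
extract-max #5 returns 20:
  remove root 20; move last element 4 to root → [4, 14, 9, 3, 11]
  4 vs larger child 14 at index 1, swap → [14, 4, 9, 3, 11]
  4 vs larger child 11 at index 4, swap → [14, 11, 9, 3, 4]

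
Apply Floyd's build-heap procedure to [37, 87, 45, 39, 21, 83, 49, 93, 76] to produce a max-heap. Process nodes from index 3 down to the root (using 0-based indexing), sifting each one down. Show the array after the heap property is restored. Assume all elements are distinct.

[93, 87, 83, 76, 21, 45, 49, 39, 37]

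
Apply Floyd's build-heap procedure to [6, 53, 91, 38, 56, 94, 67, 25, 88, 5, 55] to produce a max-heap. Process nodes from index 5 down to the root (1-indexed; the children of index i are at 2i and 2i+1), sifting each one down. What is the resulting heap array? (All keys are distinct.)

[94, 88, 91, 53, 56, 6, 67, 25, 38, 5, 55]

sift down from index 5: already satisfies heap property
sift down from index 4:
  38 vs larger child 88 at index 9, swap → [6, 53, 91, 88, 56, 94, 67, 25, 38, 5, 55]
sift down from index 3:
  91 vs larger child 94 at index 6, swap → [6, 53, 94, 88, 56, 91, 67, 25, 38, 5, 55]
sift down from index 2:
  53 vs larger child 88 at index 4, swap → [6, 88, 94, 53, 56, 91, 67, 25, 38, 5, 55]
sift down from index 1:
  6 vs larger child 94 at index 3, swap → [94, 88, 6, 53, 56, 91, 67, 25, 38, 5, 55]
  6 vs larger child 91 at index 6, swap → [94, 88, 91, 53, 56, 6, 67, 25, 38, 5, 55]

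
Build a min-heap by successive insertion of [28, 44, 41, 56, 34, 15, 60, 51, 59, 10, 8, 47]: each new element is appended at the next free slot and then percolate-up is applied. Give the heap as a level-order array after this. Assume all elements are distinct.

[8, 10, 28, 51, 15, 41, 60, 56, 59, 44, 34, 47]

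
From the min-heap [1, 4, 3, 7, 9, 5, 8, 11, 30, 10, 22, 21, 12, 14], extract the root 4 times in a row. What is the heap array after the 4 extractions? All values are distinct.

[7, 9, 8, 11, 10, 12, 21, 14, 30, 22]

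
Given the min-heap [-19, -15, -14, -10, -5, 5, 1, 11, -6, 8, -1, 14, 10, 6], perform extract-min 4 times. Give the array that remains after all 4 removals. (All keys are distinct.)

[-6, -5, 1, 6, -1, 5, 10, 11, 14, 8]

extract-min #1 returns -19:
  remove root -19; move last element 6 to root → [6, -15, -14, -10, -5, 5, 1, 11, -6, 8, -1, 14, 10]
  6 vs smaller child -15 at index 1, swap → [-15, 6, -14, -10, -5, 5, 1, 11, -6, 8, -1, 14, 10]
  6 vs smaller child -10 at index 3, swap → [-15, -10, -14, 6, -5, 5, 1, 11, -6, 8, -1, 14, 10]
  6 vs smaller child -6 at index 8, swap → [-15, -10, -14, -6, -5, 5, 1, 11, 6, 8, -1, 14, 10]
extract-min #2 returns -15:
  remove root -15; move last element 10 to root → [10, -10, -14, -6, -5, 5, 1, 11, 6, 8, -1, 14]
  10 vs smaller child -14 at index 2, swap → [-14, -10, 10, -6, -5, 5, 1, 11, 6, 8, -1, 14]
  10 vs smaller child 1 at index 6, swap → [-14, -10, 1, -6, -5, 5, 10, 11, 6, 8, -1, 14]
extract-min #3 returns -14:
  remove root -14; move last element 14 to root → [14, -10, 1, -6, -5, 5, 10, 11, 6, 8, -1]
  14 vs smaller child -10 at index 1, swap → [-10, 14, 1, -6, -5, 5, 10, 11, 6, 8, -1]
  14 vs smaller child -6 at index 3, swap → [-10, -6, 1, 14, -5, 5, 10, 11, 6, 8, -1]
  14 vs smaller child 6 at index 8, swap → [-10, -6, 1, 6, -5, 5, 10, 11, 14, 8, -1]
extract-min #4 returns -10:
  remove root -10; move last element -1 to root → [-1, -6, 1, 6, -5, 5, 10, 11, 14, 8]
  -1 vs smaller child -6 at index 1, swap → [-6, -1, 1, 6, -5, 5, 10, 11, 14, 8]
  -1 vs smaller child -5 at index 4, swap → [-6, -5, 1, 6, -1, 5, 10, 11, 14, 8]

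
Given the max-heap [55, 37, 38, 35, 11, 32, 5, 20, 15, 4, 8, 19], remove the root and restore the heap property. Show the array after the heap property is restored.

remove root 55; move last element 19 to root → [19, 37, 38, 35, 11, 32, 5, 20, 15, 4, 8]
19 vs larger child 38 at index 2, swap → [38, 37, 19, 35, 11, 32, 5, 20, 15, 4, 8]
19 vs larger child 32 at index 5, swap → [38, 37, 32, 35, 11, 19, 5, 20, 15, 4, 8]

[38, 37, 32, 35, 11, 19, 5, 20, 15, 4, 8]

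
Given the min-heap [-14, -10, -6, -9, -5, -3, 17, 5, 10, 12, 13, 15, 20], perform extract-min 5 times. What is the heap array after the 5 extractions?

[-3, 5, 13, 10, 12, 15, 17, 20]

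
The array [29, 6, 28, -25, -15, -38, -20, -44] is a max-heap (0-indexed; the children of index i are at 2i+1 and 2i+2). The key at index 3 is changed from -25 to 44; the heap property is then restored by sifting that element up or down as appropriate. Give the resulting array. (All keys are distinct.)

set index 3 from -25 to 44 → [29, 6, 28, 44, -15, -38, -20, -44]
44 > parent 6 at index 1, swap → [29, 44, 28, 6, -15, -38, -20, -44]
44 > parent 29 at index 0, swap → [44, 29, 28, 6, -15, -38, -20, -44]

[44, 29, 28, 6, -15, -38, -20, -44]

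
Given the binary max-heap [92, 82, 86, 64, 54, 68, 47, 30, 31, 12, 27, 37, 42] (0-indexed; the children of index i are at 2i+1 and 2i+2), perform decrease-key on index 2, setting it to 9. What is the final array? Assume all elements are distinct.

set index 2 from 86 to 9 → [92, 82, 9, 64, 54, 68, 47, 30, 31, 12, 27, 37, 42]
9 vs larger child 68 at index 5, swap → [92, 82, 68, 64, 54, 9, 47, 30, 31, 12, 27, 37, 42]
9 vs larger child 42 at index 12, swap → [92, 82, 68, 64, 54, 42, 47, 30, 31, 12, 27, 37, 9]

[92, 82, 68, 64, 54, 42, 47, 30, 31, 12, 27, 37, 9]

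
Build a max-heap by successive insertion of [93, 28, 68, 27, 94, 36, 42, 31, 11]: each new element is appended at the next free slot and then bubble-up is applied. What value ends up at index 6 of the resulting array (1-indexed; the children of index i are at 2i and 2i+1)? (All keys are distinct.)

36

Insert 93:
  append 93 at index 1 → [93] (no swap needed)
Insert 28:
  append 28 at index 2 → [93, 28] (no swap needed)
Insert 68:
  append 68 at index 3 → [93, 28, 68] (no swap needed)
Insert 27:
  append 27 at index 4 → [93, 28, 68, 27] (no swap needed)
Insert 94:
  append 94 at index 5 → [93, 28, 68, 27, 94]
  94 > parent 28 at index 2, swap → [93, 94, 68, 27, 28]
  94 > parent 93 at index 1, swap → [94, 93, 68, 27, 28]
Insert 36:
  append 36 at index 6 → [94, 93, 68, 27, 28, 36] (no swap needed)
Insert 42:
  append 42 at index 7 → [94, 93, 68, 27, 28, 36, 42] (no swap needed)
Insert 31:
  append 31 at index 8 → [94, 93, 68, 27, 28, 36, 42, 31]
  31 > parent 27 at index 4, swap → [94, 93, 68, 31, 28, 36, 42, 27]
Insert 11:
  append 11 at index 9 → [94, 93, 68, 31, 28, 36, 42, 27, 11] (no swap needed)
resulting array: [94, 93, 68, 31, 28, 36, 42, 27, 11]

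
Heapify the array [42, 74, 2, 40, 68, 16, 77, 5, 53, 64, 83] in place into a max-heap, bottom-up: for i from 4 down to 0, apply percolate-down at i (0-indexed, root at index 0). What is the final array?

sift down from index 4:
  68 vs larger child 83 at index 10, swap → [42, 74, 2, 40, 83, 16, 77, 5, 53, 64, 68]
sift down from index 3:
  40 vs larger child 53 at index 8, swap → [42, 74, 2, 53, 83, 16, 77, 5, 40, 64, 68]
sift down from index 2:
  2 vs larger child 77 at index 6, swap → [42, 74, 77, 53, 83, 16, 2, 5, 40, 64, 68]
sift down from index 1:
  74 vs larger child 83 at index 4, swap → [42, 83, 77, 53, 74, 16, 2, 5, 40, 64, 68]
sift down from index 0:
  42 vs larger child 83 at index 1, swap → [83, 42, 77, 53, 74, 16, 2, 5, 40, 64, 68]
  42 vs larger child 74 at index 4, swap → [83, 74, 77, 53, 42, 16, 2, 5, 40, 64, 68]
  42 vs larger child 68 at index 10, swap → [83, 74, 77, 53, 68, 16, 2, 5, 40, 64, 42]

[83, 74, 77, 53, 68, 16, 2, 5, 40, 64, 42]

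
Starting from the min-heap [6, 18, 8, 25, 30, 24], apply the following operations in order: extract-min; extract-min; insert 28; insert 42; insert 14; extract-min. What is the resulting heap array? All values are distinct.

[18, 25, 24, 30, 28, 42]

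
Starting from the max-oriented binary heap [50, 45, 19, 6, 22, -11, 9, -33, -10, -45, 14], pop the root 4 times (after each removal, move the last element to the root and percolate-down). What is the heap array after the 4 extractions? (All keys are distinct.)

extract-max #1 returns 50:
  remove root 50; move last element 14 to root → [14, 45, 19, 6, 22, -11, 9, -33, -10, -45]
  14 vs larger child 45 at index 1, swap → [45, 14, 19, 6, 22, -11, 9, -33, -10, -45]
  14 vs larger child 22 at index 4, swap → [45, 22, 19, 6, 14, -11, 9, -33, -10, -45]
extract-max #2 returns 45:
  remove root 45; move last element -45 to root → [-45, 22, 19, 6, 14, -11, 9, -33, -10]
  -45 vs larger child 22 at index 1, swap → [22, -45, 19, 6, 14, -11, 9, -33, -10]
  -45 vs larger child 14 at index 4, swap → [22, 14, 19, 6, -45, -11, 9, -33, -10]
extract-max #3 returns 22:
  remove root 22; move last element -10 to root → [-10, 14, 19, 6, -45, -11, 9, -33]
  -10 vs larger child 19 at index 2, swap → [19, 14, -10, 6, -45, -11, 9, -33]
  -10 vs larger child 9 at index 6, swap → [19, 14, 9, 6, -45, -11, -10, -33]
extract-max #4 returns 19:
  remove root 19; move last element -33 to root → [-33, 14, 9, 6, -45, -11, -10]
  -33 vs larger child 14 at index 1, swap → [14, -33, 9, 6, -45, -11, -10]
  -33 vs larger child 6 at index 3, swap → [14, 6, 9, -33, -45, -11, -10]

[14, 6, 9, -33, -45, -11, -10]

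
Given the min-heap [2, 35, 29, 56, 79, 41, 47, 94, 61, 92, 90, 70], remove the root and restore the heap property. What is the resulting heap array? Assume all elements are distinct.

[29, 35, 41, 56, 79, 70, 47, 94, 61, 92, 90]

remove root 2; move last element 70 to root → [70, 35, 29, 56, 79, 41, 47, 94, 61, 92, 90]
70 vs smaller child 29 at index 2, swap → [29, 35, 70, 56, 79, 41, 47, 94, 61, 92, 90]
70 vs smaller child 41 at index 5, swap → [29, 35, 41, 56, 79, 70, 47, 94, 61, 92, 90]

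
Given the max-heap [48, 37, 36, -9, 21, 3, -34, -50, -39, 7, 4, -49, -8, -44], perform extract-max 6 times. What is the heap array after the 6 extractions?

[3, -9, -8, -39, -44, -49, -34, -50]

extract-max #1 returns 48:
  remove root 48; move last element -44 to root → [-44, 37, 36, -9, 21, 3, -34, -50, -39, 7, 4, -49, -8]
  -44 vs larger child 37 at index 1, swap → [37, -44, 36, -9, 21, 3, -34, -50, -39, 7, 4, -49, -8]
  -44 vs larger child 21 at index 4, swap → [37, 21, 36, -9, -44, 3, -34, -50, -39, 7, 4, -49, -8]
  -44 vs larger child 7 at index 9, swap → [37, 21, 36, -9, 7, 3, -34, -50, -39, -44, 4, -49, -8]
extract-max #2 returns 37:
  remove root 37; move last element -8 to root → [-8, 21, 36, -9, 7, 3, -34, -50, -39, -44, 4, -49]
  -8 vs larger child 36 at index 2, swap → [36, 21, -8, -9, 7, 3, -34, -50, -39, -44, 4, -49]
  -8 vs larger child 3 at index 5, swap → [36, 21, 3, -9, 7, -8, -34, -50, -39, -44, 4, -49]
extract-max #3 returns 36:
  remove root 36; move last element -49 to root → [-49, 21, 3, -9, 7, -8, -34, -50, -39, -44, 4]
  -49 vs larger child 21 at index 1, swap → [21, -49, 3, -9, 7, -8, -34, -50, -39, -44, 4]
  -49 vs larger child 7 at index 4, swap → [21, 7, 3, -9, -49, -8, -34, -50, -39, -44, 4]
  -49 vs larger child 4 at index 10, swap → [21, 7, 3, -9, 4, -8, -34, -50, -39, -44, -49]
extract-max #4 returns 21:
  remove root 21; move last element -49 to root → [-49, 7, 3, -9, 4, -8, -34, -50, -39, -44]
  -49 vs larger child 7 at index 1, swap → [7, -49, 3, -9, 4, -8, -34, -50, -39, -44]
  -49 vs larger child 4 at index 4, swap → [7, 4, 3, -9, -49, -8, -34, -50, -39, -44]
  -49 vs only child -44 at index 9, swap → [7, 4, 3, -9, -44, -8, -34, -50, -39, -49]
extract-max #5 returns 7:
  remove root 7; move last element -49 to root → [-49, 4, 3, -9, -44, -8, -34, -50, -39]
  -49 vs larger child 4 at index 1, swap → [4, -49, 3, -9, -44, -8, -34, -50, -39]
  -49 vs larger child -9 at index 3, swap → [4, -9, 3, -49, -44, -8, -34, -50, -39]
  -49 vs larger child -39 at index 8, swap → [4, -9, 3, -39, -44, -8, -34, -50, -49]
extract-max #6 returns 4:
  remove root 4; move last element -49 to root → [-49, -9, 3, -39, -44, -8, -34, -50]
  -49 vs larger child 3 at index 2, swap → [3, -9, -49, -39, -44, -8, -34, -50]
  -49 vs larger child -8 at index 5, swap → [3, -9, -8, -39, -44, -49, -34, -50]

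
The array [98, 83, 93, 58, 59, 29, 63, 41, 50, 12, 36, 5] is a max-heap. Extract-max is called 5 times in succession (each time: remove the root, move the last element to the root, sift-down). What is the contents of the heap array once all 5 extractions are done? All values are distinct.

extract-max #1 returns 98:
  remove root 98; move last element 5 to root → [5, 83, 93, 58, 59, 29, 63, 41, 50, 12, 36]
  5 vs larger child 93 at index 2, swap → [93, 83, 5, 58, 59, 29, 63, 41, 50, 12, 36]
  5 vs larger child 63 at index 6, swap → [93, 83, 63, 58, 59, 29, 5, 41, 50, 12, 36]
extract-max #2 returns 93:
  remove root 93; move last element 36 to root → [36, 83, 63, 58, 59, 29, 5, 41, 50, 12]
  36 vs larger child 83 at index 1, swap → [83, 36, 63, 58, 59, 29, 5, 41, 50, 12]
  36 vs larger child 59 at index 4, swap → [83, 59, 63, 58, 36, 29, 5, 41, 50, 12]
extract-max #3 returns 83:
  remove root 83; move last element 12 to root → [12, 59, 63, 58, 36, 29, 5, 41, 50]
  12 vs larger child 63 at index 2, swap → [63, 59, 12, 58, 36, 29, 5, 41, 50]
  12 vs larger child 29 at index 5, swap → [63, 59, 29, 58, 36, 12, 5, 41, 50]
extract-max #4 returns 63:
  remove root 63; move last element 50 to root → [50, 59, 29, 58, 36, 12, 5, 41]
  50 vs larger child 59 at index 1, swap → [59, 50, 29, 58, 36, 12, 5, 41]
  50 vs larger child 58 at index 3, swap → [59, 58, 29, 50, 36, 12, 5, 41]
extract-max #5 returns 59:
  remove root 59; move last element 41 to root → [41, 58, 29, 50, 36, 12, 5]
  41 vs larger child 58 at index 1, swap → [58, 41, 29, 50, 36, 12, 5]
  41 vs larger child 50 at index 3, swap → [58, 50, 29, 41, 36, 12, 5]

[58, 50, 29, 41, 36, 12, 5]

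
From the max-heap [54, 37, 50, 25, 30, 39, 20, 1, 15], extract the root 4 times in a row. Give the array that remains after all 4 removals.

[30, 25, 20, 15, 1]

extract-max #1 returns 54:
  remove root 54; move last element 15 to root → [15, 37, 50, 25, 30, 39, 20, 1]
  15 vs larger child 50 at index 2, swap → [50, 37, 15, 25, 30, 39, 20, 1]
  15 vs larger child 39 at index 5, swap → [50, 37, 39, 25, 30, 15, 20, 1]
extract-max #2 returns 50:
  remove root 50; move last element 1 to root → [1, 37, 39, 25, 30, 15, 20]
  1 vs larger child 39 at index 2, swap → [39, 37, 1, 25, 30, 15, 20]
  1 vs larger child 20 at index 6, swap → [39, 37, 20, 25, 30, 15, 1]
extract-max #3 returns 39:
  remove root 39; move last element 1 to root → [1, 37, 20, 25, 30, 15]
  1 vs larger child 37 at index 1, swap → [37, 1, 20, 25, 30, 15]
  1 vs larger child 30 at index 4, swap → [37, 30, 20, 25, 1, 15]
extract-max #4 returns 37:
  remove root 37; move last element 15 to root → [15, 30, 20, 25, 1]
  15 vs larger child 30 at index 1, swap → [30, 15, 20, 25, 1]
  15 vs larger child 25 at index 3, swap → [30, 25, 20, 15, 1]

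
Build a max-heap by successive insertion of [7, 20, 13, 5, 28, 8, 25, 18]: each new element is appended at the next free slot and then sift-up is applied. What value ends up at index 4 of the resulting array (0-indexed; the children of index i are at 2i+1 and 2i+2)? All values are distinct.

7

Insert 7:
  append 7 at index 0 → [7] (no swap needed)
Insert 20:
  append 20 at index 1 → [7, 20]
  20 > parent 7 at index 0, swap → [20, 7]
Insert 13:
  append 13 at index 2 → [20, 7, 13] (no swap needed)
Insert 5:
  append 5 at index 3 → [20, 7, 13, 5] (no swap needed)
Insert 28:
  append 28 at index 4 → [20, 7, 13, 5, 28]
  28 > parent 7 at index 1, swap → [20, 28, 13, 5, 7]
  28 > parent 20 at index 0, swap → [28, 20, 13, 5, 7]
Insert 8:
  append 8 at index 5 → [28, 20, 13, 5, 7, 8] (no swap needed)
Insert 25:
  append 25 at index 6 → [28, 20, 13, 5, 7, 8, 25]
  25 > parent 13 at index 2, swap → [28, 20, 25, 5, 7, 8, 13]
Insert 18:
  append 18 at index 7 → [28, 20, 25, 5, 7, 8, 13, 18]
  18 > parent 5 at index 3, swap → [28, 20, 25, 18, 7, 8, 13, 5]
resulting array: [28, 20, 25, 18, 7, 8, 13, 5]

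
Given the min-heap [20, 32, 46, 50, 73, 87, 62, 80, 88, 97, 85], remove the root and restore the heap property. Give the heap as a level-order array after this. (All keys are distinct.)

[32, 50, 46, 80, 73, 87, 62, 85, 88, 97]

remove root 20; move last element 85 to root → [85, 32, 46, 50, 73, 87, 62, 80, 88, 97]
85 vs smaller child 32 at index 1, swap → [32, 85, 46, 50, 73, 87, 62, 80, 88, 97]
85 vs smaller child 50 at index 3, swap → [32, 50, 46, 85, 73, 87, 62, 80, 88, 97]
85 vs smaller child 80 at index 7, swap → [32, 50, 46, 80, 73, 87, 62, 85, 88, 97]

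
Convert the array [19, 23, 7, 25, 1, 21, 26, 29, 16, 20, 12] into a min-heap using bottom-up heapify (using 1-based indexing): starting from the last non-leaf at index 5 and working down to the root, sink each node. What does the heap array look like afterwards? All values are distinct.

[1, 12, 7, 16, 19, 21, 26, 29, 25, 20, 23]

sift down from index 5: already satisfies heap property
sift down from index 4:
  25 vs smaller child 16 at index 9, swap → [19, 23, 7, 16, 1, 21, 26, 29, 25, 20, 12]
sift down from index 3: already satisfies heap property
sift down from index 2:
  23 vs smaller child 1 at index 5, swap → [19, 1, 7, 16, 23, 21, 26, 29, 25, 20, 12]
  23 vs smaller child 12 at index 11, swap → [19, 1, 7, 16, 12, 21, 26, 29, 25, 20, 23]
sift down from index 1:
  19 vs smaller child 1 at index 2, swap → [1, 19, 7, 16, 12, 21, 26, 29, 25, 20, 23]
  19 vs smaller child 12 at index 5, swap → [1, 12, 7, 16, 19, 21, 26, 29, 25, 20, 23]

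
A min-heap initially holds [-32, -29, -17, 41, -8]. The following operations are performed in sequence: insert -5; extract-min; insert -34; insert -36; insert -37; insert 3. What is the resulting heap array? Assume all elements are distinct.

insert -5:
  append -5 at index 5 → [-32, -29, -17, 41, -8, -5] (no swap needed)
extract-min → returns -32:
  remove root -32; move last element -5 to root → [-5, -29, -17, 41, -8]
  -5 vs smaller child -29 at index 1, swap → [-29, -5, -17, 41, -8]
  -5 vs smaller child -8 at index 4, swap → [-29, -8, -17, 41, -5]
insert -34:
  append -34 at index 5 → [-29, -8, -17, 41, -5, -34]
  -34 < parent -17 at index 2, swap → [-29, -8, -34, 41, -5, -17]
  -34 < parent -29 at index 0, swap → [-34, -8, -29, 41, -5, -17]
insert -36:
  append -36 at index 6 → [-34, -8, -29, 41, -5, -17, -36]
  -36 < parent -29 at index 2, swap → [-34, -8, -36, 41, -5, -17, -29]
  -36 < parent -34 at index 0, swap → [-36, -8, -34, 41, -5, -17, -29]
insert -37:
  append -37 at index 7 → [-36, -8, -34, 41, -5, -17, -29, -37]
  -37 < parent 41 at index 3, swap → [-36, -8, -34, -37, -5, -17, -29, 41]
  -37 < parent -8 at index 1, swap → [-36, -37, -34, -8, -5, -17, -29, 41]
  -37 < parent -36 at index 0, swap → [-37, -36, -34, -8, -5, -17, -29, 41]
insert 3:
  append 3 at index 8 → [-37, -36, -34, -8, -5, -17, -29, 41, 3] (no swap needed)

[-37, -36, -34, -8, -5, -17, -29, 41, 3]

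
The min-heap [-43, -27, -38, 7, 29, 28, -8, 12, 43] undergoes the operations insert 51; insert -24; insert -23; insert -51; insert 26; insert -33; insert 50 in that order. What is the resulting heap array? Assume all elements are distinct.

insert 51:
  append 51 at index 9 → [-43, -27, -38, 7, 29, 28, -8, 12, 43, 51] (no swap needed)
insert -24:
  append -24 at index 10 → [-43, -27, -38, 7, 29, 28, -8, 12, 43, 51, -24]
  -24 < parent 29 at index 4, swap → [-43, -27, -38, 7, -24, 28, -8, 12, 43, 51, 29]
insert -23:
  append -23 at index 11 → [-43, -27, -38, 7, -24, 28, -8, 12, 43, 51, 29, -23]
  -23 < parent 28 at index 5, swap → [-43, -27, -38, 7, -24, -23, -8, 12, 43, 51, 29, 28]
insert -51:
  append -51 at index 12 → [-43, -27, -38, 7, -24, -23, -8, 12, 43, 51, 29, 28, -51]
  -51 < parent -23 at index 5, swap → [-43, -27, -38, 7, -24, -51, -8, 12, 43, 51, 29, 28, -23]
  -51 < parent -38 at index 2, swap → [-43, -27, -51, 7, -24, -38, -8, 12, 43, 51, 29, 28, -23]
  -51 < parent -43 at index 0, swap → [-51, -27, -43, 7, -24, -38, -8, 12, 43, 51, 29, 28, -23]
insert 26:
  append 26 at index 13 → [-51, -27, -43, 7, -24, -38, -8, 12, 43, 51, 29, 28, -23, 26] (no swap needed)
insert -33:
  append -33 at index 14 → [-51, -27, -43, 7, -24, -38, -8, 12, 43, 51, 29, 28, -23, 26, -33]
  -33 < parent -8 at index 6, swap → [-51, -27, -43, 7, -24, -38, -33, 12, 43, 51, 29, 28, -23, 26, -8]
insert 50:
  append 50 at index 15 → [-51, -27, -43, 7, -24, -38, -33, 12, 43, 51, 29, 28, -23, 26, -8, 50] (no swap needed)

[-51, -27, -43, 7, -24, -38, -33, 12, 43, 51, 29, 28, -23, 26, -8, 50]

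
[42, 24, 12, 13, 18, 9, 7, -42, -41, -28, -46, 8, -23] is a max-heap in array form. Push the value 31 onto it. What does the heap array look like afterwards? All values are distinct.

[42, 24, 31, 13, 18, 9, 12, -42, -41, -28, -46, 8, -23, 7]

append 31 at index 13 → [42, 24, 12, 13, 18, 9, 7, -42, -41, -28, -46, 8, -23, 31]
31 > parent 7 at index 6, swap → [42, 24, 12, 13, 18, 9, 31, -42, -41, -28, -46, 8, -23, 7]
31 > parent 12 at index 2, swap → [42, 24, 31, 13, 18, 9, 12, -42, -41, -28, -46, 8, -23, 7]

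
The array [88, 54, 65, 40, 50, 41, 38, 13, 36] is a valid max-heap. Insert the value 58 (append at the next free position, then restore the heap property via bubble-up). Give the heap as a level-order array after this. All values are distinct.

[88, 58, 65, 40, 54, 41, 38, 13, 36, 50]

append 58 at index 9 → [88, 54, 65, 40, 50, 41, 38, 13, 36, 58]
58 > parent 50 at index 4, swap → [88, 54, 65, 40, 58, 41, 38, 13, 36, 50]
58 > parent 54 at index 1, swap → [88, 58, 65, 40, 54, 41, 38, 13, 36, 50]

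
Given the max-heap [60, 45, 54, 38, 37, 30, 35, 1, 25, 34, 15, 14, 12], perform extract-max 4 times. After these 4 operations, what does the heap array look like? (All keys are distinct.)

extract-max #1 returns 60:
  remove root 60; move last element 12 to root → [12, 45, 54, 38, 37, 30, 35, 1, 25, 34, 15, 14]
  12 vs larger child 54 at index 2, swap → [54, 45, 12, 38, 37, 30, 35, 1, 25, 34, 15, 14]
  12 vs larger child 35 at index 6, swap → [54, 45, 35, 38, 37, 30, 12, 1, 25, 34, 15, 14]
extract-max #2 returns 54:
  remove root 54; move last element 14 to root → [14, 45, 35, 38, 37, 30, 12, 1, 25, 34, 15]
  14 vs larger child 45 at index 1, swap → [45, 14, 35, 38, 37, 30, 12, 1, 25, 34, 15]
  14 vs larger child 38 at index 3, swap → [45, 38, 35, 14, 37, 30, 12, 1, 25, 34, 15]
  14 vs larger child 25 at index 8, swap → [45, 38, 35, 25, 37, 30, 12, 1, 14, 34, 15]
extract-max #3 returns 45:
  remove root 45; move last element 15 to root → [15, 38, 35, 25, 37, 30, 12, 1, 14, 34]
  15 vs larger child 38 at index 1, swap → [38, 15, 35, 25, 37, 30, 12, 1, 14, 34]
  15 vs larger child 37 at index 4, swap → [38, 37, 35, 25, 15, 30, 12, 1, 14, 34]
  15 vs only child 34 at index 9, swap → [38, 37, 35, 25, 34, 30, 12, 1, 14, 15]
extract-max #4 returns 38:
  remove root 38; move last element 15 to root → [15, 37, 35, 25, 34, 30, 12, 1, 14]
  15 vs larger child 37 at index 1, swap → [37, 15, 35, 25, 34, 30, 12, 1, 14]
  15 vs larger child 34 at index 4, swap → [37, 34, 35, 25, 15, 30, 12, 1, 14]

[37, 34, 35, 25, 15, 30, 12, 1, 14]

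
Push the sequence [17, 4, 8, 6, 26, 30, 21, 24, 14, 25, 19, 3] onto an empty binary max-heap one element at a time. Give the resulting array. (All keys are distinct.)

[30, 25, 26, 17, 24, 8, 21, 4, 14, 6, 19, 3]

Insert 17:
  append 17 at index 0 → [17] (no swap needed)
Insert 4:
  append 4 at index 1 → [17, 4] (no swap needed)
Insert 8:
  append 8 at index 2 → [17, 4, 8] (no swap needed)
Insert 6:
  append 6 at index 3 → [17, 4, 8, 6]
  6 > parent 4 at index 1, swap → [17, 6, 8, 4]
Insert 26:
  append 26 at index 4 → [17, 6, 8, 4, 26]
  26 > parent 6 at index 1, swap → [17, 26, 8, 4, 6]
  26 > parent 17 at index 0, swap → [26, 17, 8, 4, 6]
Insert 30:
  append 30 at index 5 → [26, 17, 8, 4, 6, 30]
  30 > parent 8 at index 2, swap → [26, 17, 30, 4, 6, 8]
  30 > parent 26 at index 0, swap → [30, 17, 26, 4, 6, 8]
Insert 21:
  append 21 at index 6 → [30, 17, 26, 4, 6, 8, 21] (no swap needed)
Insert 24:
  append 24 at index 7 → [30, 17, 26, 4, 6, 8, 21, 24]
  24 > parent 4 at index 3, swap → [30, 17, 26, 24, 6, 8, 21, 4]
  24 > parent 17 at index 1, swap → [30, 24, 26, 17, 6, 8, 21, 4]
Insert 14:
  append 14 at index 8 → [30, 24, 26, 17, 6, 8, 21, 4, 14] (no swap needed)
Insert 25:
  append 25 at index 9 → [30, 24, 26, 17, 6, 8, 21, 4, 14, 25]
  25 > parent 6 at index 4, swap → [30, 24, 26, 17, 25, 8, 21, 4, 14, 6]
  25 > parent 24 at index 1, swap → [30, 25, 26, 17, 24, 8, 21, 4, 14, 6]
Insert 19:
  append 19 at index 10 → [30, 25, 26, 17, 24, 8, 21, 4, 14, 6, 19] (no swap needed)
Insert 3:
  append 3 at index 11 → [30, 25, 26, 17, 24, 8, 21, 4, 14, 6, 19, 3] (no swap needed)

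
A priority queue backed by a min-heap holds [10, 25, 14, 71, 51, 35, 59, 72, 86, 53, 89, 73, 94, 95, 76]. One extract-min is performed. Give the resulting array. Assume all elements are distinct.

remove root 10; move last element 76 to root → [76, 25, 14, 71, 51, 35, 59, 72, 86, 53, 89, 73, 94, 95]
76 vs smaller child 14 at index 2, swap → [14, 25, 76, 71, 51, 35, 59, 72, 86, 53, 89, 73, 94, 95]
76 vs smaller child 35 at index 5, swap → [14, 25, 35, 71, 51, 76, 59, 72, 86, 53, 89, 73, 94, 95]
76 vs smaller child 73 at index 11, swap → [14, 25, 35, 71, 51, 73, 59, 72, 86, 53, 89, 76, 94, 95]

[14, 25, 35, 71, 51, 73, 59, 72, 86, 53, 89, 76, 94, 95]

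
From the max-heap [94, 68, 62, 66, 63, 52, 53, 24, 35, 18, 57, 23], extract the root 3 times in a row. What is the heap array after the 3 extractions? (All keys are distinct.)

[63, 57, 62, 35, 18, 52, 53, 24, 23]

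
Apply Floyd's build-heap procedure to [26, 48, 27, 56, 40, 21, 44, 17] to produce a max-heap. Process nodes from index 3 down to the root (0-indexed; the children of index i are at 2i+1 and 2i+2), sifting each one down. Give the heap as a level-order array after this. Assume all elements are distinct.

[56, 48, 44, 26, 40, 21, 27, 17]

sift down from index 3: already satisfies heap property
sift down from index 2:
  27 vs larger child 44 at index 6, swap → [26, 48, 44, 56, 40, 21, 27, 17]
sift down from index 1:
  48 vs larger child 56 at index 3, swap → [26, 56, 44, 48, 40, 21, 27, 17]
sift down from index 0:
  26 vs larger child 56 at index 1, swap → [56, 26, 44, 48, 40, 21, 27, 17]
  26 vs larger child 48 at index 3, swap → [56, 48, 44, 26, 40, 21, 27, 17]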